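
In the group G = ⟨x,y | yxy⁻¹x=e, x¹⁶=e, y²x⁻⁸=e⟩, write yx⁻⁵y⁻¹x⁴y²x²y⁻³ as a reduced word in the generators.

Multiply left to right, reducing at each step:
  y · x⁻⁵ = x⁵y
  (x⁵y) · y⁻¹ = x⁵
  (x⁵) · x⁴ = x⁹
  (x⁹) · y² = x
  x · x² = x³
  (x³) · y⁻³ = x³y

Answer: x³y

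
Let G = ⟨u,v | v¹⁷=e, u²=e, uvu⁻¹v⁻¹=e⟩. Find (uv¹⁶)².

Compute successive powers of (uv¹⁶), reducing at each step:
  (uv¹⁶)²: (uv¹⁶) · u = v¹⁶;   (v¹⁶) · v¹⁶ = v¹⁵

Answer: v¹⁵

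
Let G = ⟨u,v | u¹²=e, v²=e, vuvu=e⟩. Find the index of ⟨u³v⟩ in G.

First find ord(u³v) by computing successive powers:
  (u³v)¹ = u³v, (u³v)² = e.
So |⟨u³v⟩| = ord(u³v) = 2. With |G| = 24, by Lagrange [G : ⟨u³v⟩] = 24/2 = 12.

Answer: 12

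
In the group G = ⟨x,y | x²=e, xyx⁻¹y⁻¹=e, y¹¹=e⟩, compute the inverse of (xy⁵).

The order of (xy⁵) is 22 (smallest k with (xy⁵)ᵏ = e), so (xy⁵)⁻¹ = (xy⁵)²¹ = xy⁶.
Check: (xy⁵) · (xy⁶) → (xy⁵) · x = y⁵;   (y⁵) · y⁶ = e, giving e as required.

Answer: xy⁶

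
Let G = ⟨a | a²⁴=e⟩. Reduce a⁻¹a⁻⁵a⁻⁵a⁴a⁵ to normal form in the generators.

Multiply left to right, reducing at each step:
  (a²³) · a⁻⁵ = a¹⁸
  (a¹⁸) · a⁻⁵ = a¹³
  (a¹³) · a⁴ = a¹⁷
  (a¹⁷) · a⁵ = a²²

Answer: a²²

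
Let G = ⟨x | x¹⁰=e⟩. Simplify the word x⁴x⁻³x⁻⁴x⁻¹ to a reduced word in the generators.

Multiply left to right, reducing at each step:
  (x⁴) · x⁻³ = x
  x · x⁻⁴ = x⁷
  (x⁷) · x⁻¹ = x⁶

Answer: x⁶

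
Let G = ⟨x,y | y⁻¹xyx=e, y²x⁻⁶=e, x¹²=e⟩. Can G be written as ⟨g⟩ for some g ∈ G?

Every cyclic group is abelian. But x·y = xy while y·x = x⁵y⁻¹, so x·y ≠ y·x and G is not abelian. Hence G is not cyclic.

Answer: No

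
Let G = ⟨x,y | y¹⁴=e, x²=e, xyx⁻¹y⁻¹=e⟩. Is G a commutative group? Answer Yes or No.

Each pair of generators commutes: x·y = xy = y·x. Since the generators pairwise commute, every element of G commutes with every other, so G is abelian.

Answer: Yes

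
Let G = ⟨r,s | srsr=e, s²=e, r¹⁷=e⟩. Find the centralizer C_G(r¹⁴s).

⟨r¹⁴s⟩ ⊆ C_G(r¹⁴s) since powers of r¹⁴s commute with r¹⁴s; so |C_G(r¹⁴s)| ≥ |⟨r¹⁴s⟩| = 2.
By orbit–stabilizer, |C_G(r¹⁴s)| = |G| / |conj. class of r¹⁴s| = 34 / 17 = 2.
The 2 elements commuting with r¹⁴s are {e, r¹⁴s}.

Answer: {e, r¹⁴s}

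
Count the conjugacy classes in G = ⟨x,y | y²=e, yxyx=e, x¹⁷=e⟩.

The conjugacy classes (representative and size) are:
  [e] (size 1), [x¹⁶] (size 2), [x²] (size 2), [x³] (size 2), [x¹³] (size 2), [x¹²] (size 2), [x⁶] (size 2), [x¹⁰] (size 2), [x⁹] (size 2), [x⁷y] (size 17).
Class equation: 1 + 2 + 2 + 2 + 2 + 2 + 2 + 2 + 2 + 17 = 34 = |G|. So G has 10 conjugacy classes.

Answer: 10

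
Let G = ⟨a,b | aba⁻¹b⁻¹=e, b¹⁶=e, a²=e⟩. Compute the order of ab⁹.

Compute successive powers until reaching e:
  (ab⁹)¹ = ab⁹, (ab⁹)² = b², (ab⁹)³ = ab¹¹, (ab⁹)⁴ = b⁴, (ab⁹)⁵ = ab¹³, (ab⁹)⁶ = b⁶, (ab⁹)⁷ = ab¹⁵, (ab⁹)⁸ = b⁸, (ab⁹)⁹ = ab, (ab⁹)¹⁰ = b¹⁰, (ab⁹)¹¹ = ab³, (ab⁹)¹² = b¹², (ab⁹)¹³ = ab⁵, (ab⁹)¹⁴ = b¹⁴, (ab⁹)¹⁵ = ab⁷, (ab⁹)¹⁶ = e.
The smallest positive k with (ab⁹)ᵏ = e is 16.

Answer: 16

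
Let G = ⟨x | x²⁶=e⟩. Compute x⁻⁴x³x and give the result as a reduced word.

Multiply left to right, reducing at each step:
  (x²²) · x³ = x²⁵
  (x²⁵) · x = e

Answer: e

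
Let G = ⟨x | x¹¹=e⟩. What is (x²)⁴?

Compute successive powers of (x²), reducing at each step:
  (x²)²: (x²) · x² = x⁴
  (x²)³: (x⁴) · x² = x⁶
  (x²)⁴: (x⁶) · x² = x⁸

Answer: x⁸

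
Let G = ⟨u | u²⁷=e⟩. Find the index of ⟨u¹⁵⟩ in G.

First find ord(u¹⁵) by computing successive powers:
  (u¹⁵)¹ = u¹⁵, (u¹⁵)² = u³, (u¹⁵)³ = u¹⁸, (u¹⁵)⁴ = u⁶, (u¹⁵)⁵ = u²¹, (u¹⁵)⁶ = u⁹, (u¹⁵)⁷ = u²⁴, (u¹⁵)⁸ = u¹², (u¹⁵)⁹ = e.
So |⟨u¹⁵⟩| = ord(u¹⁵) = 9. With |G| = 27, by Lagrange [G : ⟨u¹⁵⟩] = 27/9 = 3.

Answer: 3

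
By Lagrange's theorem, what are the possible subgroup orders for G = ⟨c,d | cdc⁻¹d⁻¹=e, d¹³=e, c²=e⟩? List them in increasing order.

|G| = 26 = 2 · 13. By Lagrange's theorem the order of any subgroup divides 26; the divisors of 26 are 1, 2, 13, 26.

Answer: 1, 2, 13, 26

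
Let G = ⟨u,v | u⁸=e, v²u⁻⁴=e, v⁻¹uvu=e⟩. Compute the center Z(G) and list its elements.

An element z ∈ Z(G) iff z commutes with every generator.
For example u⁴ is central: (u⁴)·u = u⁵ = u·(u⁴); (u⁴)·v = v⁻¹ = v·(u⁴).
Whereas u ∉ Z(G) since u·v = uv ≠ u³v⁻¹ = v·u.
Checking each of the 16 elements this way gives Z(G) = {e, u⁴}, of order 2.

Answer: {e, u⁴}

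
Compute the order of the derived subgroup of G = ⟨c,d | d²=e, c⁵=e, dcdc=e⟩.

G' = [G, G] is generated by all commutators. The generator-pair commutators are: [c, d] = c².
The subgroup they normally generate is {e, c, c², c³, c⁴}, of order 5.
Check: |G/G'| = 10/5 = 2 is the order of the abelianisation.

Answer: 5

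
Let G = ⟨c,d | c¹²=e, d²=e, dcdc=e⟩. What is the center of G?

An element z ∈ Z(G) iff z commutes with every generator.
For example c⁶ is central: (c⁶)·c = c⁷ = c·(c⁶); (c⁶)·d = c⁶d = d·(c⁶).
Whereas c ∉ Z(G) since c·d = cd ≠ c¹¹d = d·c.
Checking each of the 24 elements this way gives Z(G) = {e, c⁶}, of order 2.

Answer: {e, c⁶}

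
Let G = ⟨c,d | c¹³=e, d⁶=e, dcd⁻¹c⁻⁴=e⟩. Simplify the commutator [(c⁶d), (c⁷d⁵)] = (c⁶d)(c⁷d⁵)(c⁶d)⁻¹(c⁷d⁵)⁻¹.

[(c⁶d), (c⁷d⁵)] = (c⁶d)·(c⁷d⁵)·(c⁶d)⁻¹·(c⁷d⁵)⁻¹.
  (c⁶d) · (c⁷d⁵) = c⁸
  (c⁸) · (c⁵d⁵) = d⁵
  (d⁵) · (c¹¹d) = c⁶

Answer: c⁶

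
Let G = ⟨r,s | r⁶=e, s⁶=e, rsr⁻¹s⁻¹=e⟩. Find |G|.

Enumerate words in the generators, reducing via the relations: the distinct elements are
  {e, r, s, rs, r², r³, r⁴, r⁵, s², s³, s⁴, s⁵, rs², rs³, rs⁴, rs⁵, r²s, r³s, r⁴s, r⁵s, r²s², r²s³, r²s⁴, r²s⁵, r³s², r³s³, r³s⁴, r³s⁵, r⁴s², r⁴s³, r⁴s⁴, r⁴s⁵, r⁵s², r⁵s³, r⁵s⁴, r⁵s⁵}.
No further products give new elements, so |G| = 36.

Answer: 36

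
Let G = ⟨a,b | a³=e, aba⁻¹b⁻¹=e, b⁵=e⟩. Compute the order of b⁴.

Compute successive powers until reaching e:
  (b⁴)¹ = b⁴, (b⁴)² = b³, (b⁴)³ = b², (b⁴)⁴ = b, (b⁴)⁵ = e.
The smallest positive k with (b⁴)ᵏ = e is 5.

Answer: 5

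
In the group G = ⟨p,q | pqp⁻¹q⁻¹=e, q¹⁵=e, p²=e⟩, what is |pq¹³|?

Compute successive powers until reaching e:
  (pq¹³)¹ = pq¹³, (pq¹³)² = q¹¹, (pq¹³)³ = pq⁹, (pq¹³)⁴ = q⁷, (pq¹³)⁵ = pq⁵, (pq¹³)⁶ = q³, (pq¹³)⁷ = pq, (pq¹³)⁸ = q¹⁴, (pq¹³)⁹ = pq¹², (pq¹³)¹⁰ = q¹⁰, (pq¹³)¹¹ = pq⁸, (pq¹³)¹² = q⁶, (pq¹³)¹³ = pq⁴, (pq¹³)¹⁴ = q², (pq¹³)¹⁵ = p, (pq¹³)¹⁶ = q¹³, (pq¹³)¹⁷ = pq¹¹, (pq¹³)¹⁸ = q⁹, (pq¹³)¹⁹ = pq⁷, (pq¹³)²⁰ = q⁵, (pq¹³)²¹ = pq³, (pq¹³)²² = q, (pq¹³)²³ = pq¹⁴, (pq¹³)²⁴ = q¹², (pq¹³)²⁵ = pq¹⁰, (pq¹³)²⁶ = q⁸, (pq¹³)²⁷ = pq⁶, (pq¹³)²⁸ = q⁴, (pq¹³)²⁹ = pq², (pq¹³)³⁰ = e.
The smallest positive k with (pq¹³)ᵏ = e is 30.

Answer: 30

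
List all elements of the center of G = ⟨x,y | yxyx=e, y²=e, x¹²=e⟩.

An element z ∈ Z(G) iff z commutes with every generator.
For example x⁶ is central: (x⁶)·x = x⁷ = x·(x⁶); (x⁶)·y = x⁶y = y·(x⁶).
Whereas x ∉ Z(G) since x·y = xy ≠ x¹¹y = y·x.
Checking each of the 24 elements this way gives Z(G) = {e, x⁶}, of order 2.

Answer: {e, x⁶}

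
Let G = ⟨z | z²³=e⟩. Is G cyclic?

|G| = 23. The element z has order 23 (its powers give 23 distinct elements), so ⟨z⟩ = G and G is cyclic.

Answer: Yes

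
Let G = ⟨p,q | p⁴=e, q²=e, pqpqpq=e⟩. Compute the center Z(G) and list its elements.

An element z ∈ Z(G) iff z commutes with every generator.
For example e is central: e·p = p = p·e; e·q = q = q·e.
Whereas p ∉ Z(G) since p·q = pq ≠ qp = q·p.
Checking each of the 24 elements this way gives Z(G) = {e}, of order 1.

Answer: {e}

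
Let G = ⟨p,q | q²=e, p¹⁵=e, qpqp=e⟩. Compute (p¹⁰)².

Compute successive powers of (p¹⁰), reducing at each step:
  (p¹⁰)²: (p¹⁰) · p¹⁰ = p⁵

Answer: p⁵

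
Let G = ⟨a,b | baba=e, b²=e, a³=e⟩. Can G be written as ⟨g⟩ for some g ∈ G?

Every cyclic group is abelian. But a·b = ab while b·a = a²b, so a·b ≠ b·a and G is not abelian. Hence G is not cyclic.

Answer: No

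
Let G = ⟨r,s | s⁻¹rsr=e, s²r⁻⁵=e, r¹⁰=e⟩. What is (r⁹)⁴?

Compute successive powers of (r⁹), reducing at each step:
  (r⁹)²: (r⁹) · r⁹ = r⁸
  (r⁹)³: (r⁸) · r⁹ = r⁷
  (r⁹)⁴: (r⁷) · r⁹ = r⁶

Answer: r⁶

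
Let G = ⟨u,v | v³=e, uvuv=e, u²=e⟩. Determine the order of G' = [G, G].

G' = [G, G] is generated by all commutators. The generator-pair commutators are: [u, v] = v.
The subgroup they normally generate is {e, v, v²}, of order 3.
Check: |G/G'| = 6/3 = 2 is the order of the abelianisation.

Answer: 3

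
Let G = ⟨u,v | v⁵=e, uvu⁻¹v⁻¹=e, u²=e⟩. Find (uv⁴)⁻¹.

The order of (uv⁴) is 10 (smallest k with (uv⁴)ᵏ = e), so (uv⁴)⁻¹ = (uv⁴)⁹ = uv.
Check: (uv⁴) · (uv) → (uv⁴) · u = v⁴;   (v⁴) · v = e, giving e as required.

Answer: uv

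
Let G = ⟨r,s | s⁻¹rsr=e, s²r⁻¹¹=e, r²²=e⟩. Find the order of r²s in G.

Compute successive powers until reaching e:
  (r²s)¹ = r²s, (r²s)² = r¹¹, (r²s)³ = r²s⁻¹, (r²s)⁴ = e.
The smallest positive k with (r²s)ᵏ = e is 4.

Answer: 4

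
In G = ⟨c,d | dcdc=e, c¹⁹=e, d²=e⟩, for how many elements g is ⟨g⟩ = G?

⟨g⟩ = G would require ord(g) = |G| = 38, but the maximum element order in G is 19 < 38. So G is not cyclic and no single element generates it: the count is 0.

Answer: 0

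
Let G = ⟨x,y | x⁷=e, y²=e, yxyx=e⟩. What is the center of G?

An element z ∈ Z(G) iff z commutes with every generator.
For example e is central: e·x = x = x·e; e·y = y = y·e.
Whereas x ∉ Z(G) since x·y = xy ≠ x⁶y = y·x.
Checking each of the 14 elements this way gives Z(G) = {e}, of order 1.

Answer: {e}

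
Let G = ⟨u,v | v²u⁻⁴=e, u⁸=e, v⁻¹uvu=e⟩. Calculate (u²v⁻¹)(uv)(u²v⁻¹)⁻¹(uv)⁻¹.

[(u²v⁻¹), (uv)] = (u²v⁻¹)·(uv)·(u²v⁻¹)⁻¹·(uv)⁻¹.
  (u²v⁻¹) · (uv) = u
  u · (u²v) = u³v
  (u³v) · (uv⁻¹) = u²

Answer: u²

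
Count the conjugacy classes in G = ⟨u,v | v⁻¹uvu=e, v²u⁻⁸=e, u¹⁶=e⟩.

The conjugacy classes (representative and size) are:
  [e] (size 1), [u] (size 2), [u¹⁴] (size 2), [u³] (size 2), [u¹²] (size 2), [u⁵] (size 2), [u¹⁰] (size 2), [u⁷] (size 2), [u⁸] (size 1), [u⁶v] (size 8), [u³v⁻¹] (size 8).
Class equation: 1 + 2 + 2 + 2 + 2 + 2 + 2 + 2 + 1 + 8 + 8 = 32 = |G|. So G has 11 conjugacy classes.

Answer: 11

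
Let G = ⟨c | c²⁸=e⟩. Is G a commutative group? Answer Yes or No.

G has a single generator, so G is cyclic and hence abelian.

Answer: Yes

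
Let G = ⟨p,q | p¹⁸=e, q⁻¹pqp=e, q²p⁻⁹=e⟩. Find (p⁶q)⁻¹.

The order of (p⁶q) is 4 (smallest k with (p⁶q)ᵏ = e), so (p⁶q)⁻¹ = (p⁶q)³ = p⁶q⁻¹.
Check: (p⁶q) · (p⁶q⁻¹) → (p⁶q) · p⁶ = q;   q · q⁻¹ = e, giving e as required.

Answer: p⁶q⁻¹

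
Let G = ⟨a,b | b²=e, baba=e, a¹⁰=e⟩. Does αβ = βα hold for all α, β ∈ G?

a·b = ab but b·a = a⁹b, so a·b ≠ b·a and G is not abelian.

Answer: No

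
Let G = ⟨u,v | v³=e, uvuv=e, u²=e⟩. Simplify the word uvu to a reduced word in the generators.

Multiply left to right, reducing at each step:
  u · v = uv
  (uv) · u = v²

Answer: v²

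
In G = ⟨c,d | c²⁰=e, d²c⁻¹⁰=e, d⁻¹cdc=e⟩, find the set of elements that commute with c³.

⟨c³⟩ ⊆ C_G(c³) since powers of c³ commute with c³; so |C_G(c³)| ≥ |⟨c³⟩| = 20.
By orbit–stabilizer, |C_G(c³)| = |G| / |conj. class of c³| = 40 / 2 = 20.
The 20 elements commuting with c³ are {e, c, c², c³, c⁴, c⁵, c⁶, c⁷, c⁸, c⁹, c¹⁰, c¹¹, c¹², c¹³, c¹⁴, c¹⁵, c¹⁶, c¹⁷, c¹⁸, c¹⁹}.

Answer: {e, c, c², c³, c⁴, c⁵, c⁶, c⁷, c⁸, c⁹, c¹⁰, c¹¹, c¹², c¹³, c¹⁴, c¹⁵, c¹⁶, c¹⁷, c¹⁸, c¹⁹}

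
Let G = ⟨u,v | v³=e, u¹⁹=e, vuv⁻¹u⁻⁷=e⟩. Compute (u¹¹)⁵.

Compute successive powers of (u¹¹), reducing at each step:
  (u¹¹)²: (u¹¹) · u¹¹ = u³
  (u¹¹)³: (u³) · u¹¹ = u¹⁴
  (u¹¹)⁴: (u¹⁴) · u¹¹ = u⁶
  (u¹¹)⁵: (u⁶) · u¹¹ = u¹⁷

Answer: u¹⁷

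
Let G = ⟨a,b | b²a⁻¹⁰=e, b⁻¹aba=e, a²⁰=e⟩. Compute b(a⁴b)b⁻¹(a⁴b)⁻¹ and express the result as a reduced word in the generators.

[b, (a⁴b)] = b·(a⁴b)·b⁻¹·(a⁴b)⁻¹.
  b · (a⁴b) = a⁶
  (a⁶) · (b⁻¹) = a⁶b⁻¹
  (a⁶b⁻¹) · (a⁴b⁻¹) = a¹²

Answer: a¹²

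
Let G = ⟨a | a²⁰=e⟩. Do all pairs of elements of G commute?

G has a single generator, so G is cyclic and hence abelian.

Answer: Yes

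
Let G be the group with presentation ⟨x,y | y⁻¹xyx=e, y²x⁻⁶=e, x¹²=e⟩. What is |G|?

Enumerate words in the generators, reducing via the relations: the distinct elements are
  {e, x, y, xy, x², x³, x⁴, x⁵, x⁶, x⁷, x⁸, x⁹, x²y, x³y, x¹¹, x¹⁰, x⁴y, x⁵y, y⁻¹, xy⁻¹, x²y⁻¹, x³y⁻¹, x⁴y⁻¹, x⁵y⁻¹}.
No further products give new elements, so |G| = 24.

Answer: 24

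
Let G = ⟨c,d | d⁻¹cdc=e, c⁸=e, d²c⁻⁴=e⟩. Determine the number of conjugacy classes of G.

The conjugacy classes (representative and size) are:
  [e] (size 1), [c⁷] (size 2), [c⁶] (size 2), [c³] (size 2), [c⁴] (size 1), [c²d⁻¹] (size 4), [c³d⁻¹] (size 4).
Class equation: 1 + 2 + 2 + 2 + 1 + 4 + 4 = 16 = |G|. So G has 7 conjugacy classes.

Answer: 7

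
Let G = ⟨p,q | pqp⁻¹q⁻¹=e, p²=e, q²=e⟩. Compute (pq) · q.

Compute (pq) · q by multiplying left to right and reducing via the relations at each step:
  (pq) · q = p

Answer: p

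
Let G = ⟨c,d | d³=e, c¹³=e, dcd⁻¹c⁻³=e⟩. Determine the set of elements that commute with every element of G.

An element z ∈ Z(G) iff z commutes with every generator.
For example e is central: e·c = c = c·e; e·d = d = d·e.
Whereas c ∉ Z(G) since c·d = cd ≠ c³d = d·c.
Checking each of the 39 elements this way gives Z(G) = {e}, of order 1.

Answer: {e}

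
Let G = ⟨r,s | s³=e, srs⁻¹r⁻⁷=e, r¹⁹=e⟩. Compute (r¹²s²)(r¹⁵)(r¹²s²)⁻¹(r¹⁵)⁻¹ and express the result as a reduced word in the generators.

[(r¹²s²), (r¹⁵)] = (r¹²s²)·(r¹⁵)·(r¹²s²)⁻¹·(r¹⁵)⁻¹.
  (r¹²s²) · (r¹⁵) = r⁶s²
  (r⁶s²) · (r¹¹s) = r¹³
  (r¹³) · (r⁴) = r¹⁷

Answer: r¹⁷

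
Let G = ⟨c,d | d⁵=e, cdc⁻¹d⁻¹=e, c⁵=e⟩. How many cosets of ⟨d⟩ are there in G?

First find ord(d) by computing successive powers:
  d¹ = d, d² = d², d³ = d³, d⁴ = d⁴, d⁵ = e.
So |⟨d⟩| = ord(d) = 5. With |G| = 25, by Lagrange [G : ⟨d⟩] = 25/5 = 5.

Answer: 5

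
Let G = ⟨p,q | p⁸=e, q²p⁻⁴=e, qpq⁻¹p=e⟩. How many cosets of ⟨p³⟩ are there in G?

First find ord(p³) by computing successive powers:
  (p³)¹ = p³, (p³)² = p⁶, (p³)³ = p, (p³)⁴ = p⁴, (p³)⁵ = p⁷, (p³)⁶ = p², (p³)⁷ = p⁵, (p³)⁸ = e.
So |⟨p³⟩| = ord(p³) = 8. With |G| = 16, by Lagrange [G : ⟨p³⟩] = 16/8 = 2.

Answer: 2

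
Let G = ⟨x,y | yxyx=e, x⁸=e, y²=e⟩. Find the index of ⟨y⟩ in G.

First find ord(y) by computing successive powers:
  y¹ = y, y² = e.
So |⟨y⟩| = ord(y) = 2. With |G| = 16, by Lagrange [G : ⟨y⟩] = 16/2 = 8.

Answer: 8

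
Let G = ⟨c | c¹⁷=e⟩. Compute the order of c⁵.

Compute successive powers until reaching e:
  (c⁵)¹ = c⁵, (c⁵)² = c¹⁰, (c⁵)³ = c¹⁵, (c⁵)⁴ = c³, (c⁵)⁵ = c⁸, (c⁵)⁶ = c¹³, (c⁵)⁷ = c, (c⁵)⁸ = c⁶, (c⁵)⁹ = c¹¹, (c⁵)¹⁰ = c¹⁶, (c⁵)¹¹ = c⁴, (c⁵)¹² = c⁹, (c⁵)¹³ = c¹⁴, (c⁵)¹⁴ = c², (c⁵)¹⁵ = c⁷, (c⁵)¹⁶ = c¹², (c⁵)¹⁷ = e.
The smallest positive k with (c⁵)ᵏ = e is 17.

Answer: 17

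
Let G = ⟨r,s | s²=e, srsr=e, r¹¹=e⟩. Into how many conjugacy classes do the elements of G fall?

The conjugacy classes (representative and size) are:
  [e] (size 1), [r¹⁰] (size 2), [r²] (size 2), [r³] (size 2), [r⁷] (size 2), [r⁶] (size 2), [r²s] (size 11).
Class equation: 1 + 2 + 2 + 2 + 2 + 2 + 11 = 22 = |G|. So G has 7 conjugacy classes.

Answer: 7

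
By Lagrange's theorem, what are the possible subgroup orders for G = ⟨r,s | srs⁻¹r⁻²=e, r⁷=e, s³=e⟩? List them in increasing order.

|G| = 21 = 3 · 7. By Lagrange's theorem the order of any subgroup divides 21; the divisors of 21 are 1, 3, 7, 21.

Answer: 1, 3, 7, 21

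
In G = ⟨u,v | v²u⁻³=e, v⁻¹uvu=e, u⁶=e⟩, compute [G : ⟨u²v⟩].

First find ord(u²v) by computing successive powers:
  (u²v)¹ = u²v, (u²v)² = u³, (u²v)³ = u²v⁻¹, (u²v)⁴ = e.
So |⟨u²v⟩| = ord(u²v) = 4. With |G| = 12, by Lagrange [G : ⟨u²v⟩] = 12/4 = 3.

Answer: 3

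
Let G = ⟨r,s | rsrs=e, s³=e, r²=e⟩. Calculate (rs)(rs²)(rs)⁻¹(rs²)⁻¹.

[(rs), (rs²)] = (rs)·(rs²)·(rs)⁻¹·(rs²)⁻¹.
  (rs) · (rs²) = s
  s · (rs) = r
  r · (rs²) = s²

Answer: s²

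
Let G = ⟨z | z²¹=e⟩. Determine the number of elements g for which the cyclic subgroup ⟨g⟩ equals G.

G is cyclic of order 21. An element generates G iff its order is 21, and a cyclic group of order 21 has exactly φ(21) = 12 such elements.

Answer: 12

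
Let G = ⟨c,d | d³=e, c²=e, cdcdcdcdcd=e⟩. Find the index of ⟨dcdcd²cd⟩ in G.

First find ord(dcdcd²cd) by computing successive powers:
  (dcdcd²cd)¹ = dcdcd²cd, (dcdcd²cd)² = d²cdcd²cd², (dcdcd²cd)³ = e.
So |⟨dcdcd²cd⟩| = ord(dcdcd²cd) = 3. With |G| = 60, by Lagrange [G : ⟨dcdcd²cd⟩] = 60/3 = 20.

Answer: 20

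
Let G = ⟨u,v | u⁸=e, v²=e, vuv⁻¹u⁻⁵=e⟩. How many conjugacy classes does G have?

The conjugacy classes (representative and size) are:
  [e] (size 1), [u⁵] (size 2), [u²] (size 1), [u⁷] (size 2), [u⁴] (size 1), [u⁶] (size 1), [v] (size 2), [u⁵v] (size 2), [u²v] (size 2), [u³v] (size 2).
Class equation: 1 + 2 + 1 + 2 + 1 + 1 + 2 + 2 + 2 + 2 = 16 = |G|. So G has 10 conjugacy classes.

Answer: 10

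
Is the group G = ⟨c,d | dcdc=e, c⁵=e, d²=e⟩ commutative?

c·d = cd but d·c = c⁴d, so c·d ≠ d·c and G is not abelian.

Answer: No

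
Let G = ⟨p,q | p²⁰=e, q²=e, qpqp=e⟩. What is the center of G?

An element z ∈ Z(G) iff z commutes with every generator.
For example p¹⁰ is central: (p¹⁰)·p = p¹¹ = p·(p¹⁰); (p¹⁰)·q = p¹⁰q = q·(p¹⁰).
Whereas p ∉ Z(G) since p·q = pq ≠ p¹⁹q = q·p.
Checking each of the 40 elements this way gives Z(G) = {e, p¹⁰}, of order 2.

Answer: {e, p¹⁰}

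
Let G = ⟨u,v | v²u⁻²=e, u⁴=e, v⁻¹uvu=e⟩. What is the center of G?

An element z ∈ Z(G) iff z commutes with every generator.
For example u² is central: (u²)·u = u³ = u·(u²); (u²)·v = v⁻¹ = v·(u²).
Whereas u ∉ Z(G) since u·v = uv ≠ uv⁻¹ = v·u.
Checking each of the 8 elements this way gives Z(G) = {e, u²}, of order 2.

Answer: {e, u²}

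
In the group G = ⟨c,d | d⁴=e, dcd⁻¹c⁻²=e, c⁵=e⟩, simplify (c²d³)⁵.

Compute successive powers of (c²d³), reducing at each step:
  (c²d³)²: (c²d³) · c² = c³d³;   (c³d³) · d³ = c³d²
  (c²d³)³: (c³d²) · c² = cd²;   (cd²) · d³ = cd
  (c²d³)⁴: (cd) · c² = d;   d · d³ = e
  (c²d³)⁵: e · c² = c²;   (c²) · d³ = c²d³

Answer: c²d³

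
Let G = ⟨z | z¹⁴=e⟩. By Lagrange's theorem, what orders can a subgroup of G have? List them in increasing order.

|G| = 14 = 2 · 7. By Lagrange's theorem the order of any subgroup divides 14; the divisors of 14 are 1, 2, 7, 14.

Answer: 1, 2, 7, 14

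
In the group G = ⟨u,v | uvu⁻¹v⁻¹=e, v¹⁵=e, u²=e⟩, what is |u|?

Compute successive powers until reaching e:
  u¹ = u, u² = e.
The smallest positive k with uᵏ = e is 2.

Answer: 2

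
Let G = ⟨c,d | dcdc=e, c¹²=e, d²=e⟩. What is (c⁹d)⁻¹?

The order of (c⁹d) is 2 (smallest k with (c⁹d)ᵏ = e), so (c⁹d)⁻¹ = (c⁹d)¹ = c⁹d.
Check: (c⁹d) · (c⁹d) → (c⁹d) · c⁹ = d;   d · d = e, giving e as required.

Answer: c⁹d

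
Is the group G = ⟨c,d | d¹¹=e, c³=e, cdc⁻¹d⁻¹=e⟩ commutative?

Each pair of generators commutes: c·d = cd = d·c. Since the generators pairwise commute, every element of G commutes with every other, so G is abelian.

Answer: Yes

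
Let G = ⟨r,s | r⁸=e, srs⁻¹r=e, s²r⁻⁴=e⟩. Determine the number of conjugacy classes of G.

The conjugacy classes (representative and size) are:
  [e] (size 1), [r⁷] (size 2), [r²] (size 2), [r⁵] (size 2), [r⁴] (size 1), [r²s⁻¹] (size 4), [r³s] (size 4).
Class equation: 1 + 2 + 2 + 2 + 1 + 4 + 4 = 16 = |G|. So G has 7 conjugacy classes.

Answer: 7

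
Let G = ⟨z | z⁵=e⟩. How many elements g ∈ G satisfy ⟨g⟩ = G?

G is cyclic of order 5. An element generates G iff its order is 5, and a cyclic group of order 5 has exactly φ(5) = 4 such elements.

Answer: 4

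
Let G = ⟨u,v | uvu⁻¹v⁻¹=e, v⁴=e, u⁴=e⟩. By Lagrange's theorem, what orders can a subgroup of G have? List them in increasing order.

|G| = 16 = 2⁴. By Lagrange's theorem the order of any subgroup divides 16; the divisors of 16 are 1, 2, 4, 8, 16.

Answer: 1, 2, 4, 8, 16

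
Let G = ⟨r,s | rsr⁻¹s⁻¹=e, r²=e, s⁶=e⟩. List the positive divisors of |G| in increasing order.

|G| = 12 = 2² · 3. By Lagrange's theorem the order of any subgroup divides 12; the divisors of 12 are 1, 2, 3, 4, 6, 12.

Answer: 1, 2, 3, 4, 6, 12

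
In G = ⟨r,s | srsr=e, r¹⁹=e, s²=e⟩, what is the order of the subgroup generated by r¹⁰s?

|⟨r¹⁰s⟩| equals the order of r¹⁰s. Compute successive powers until reaching e:
  (r¹⁰s)¹ = r¹⁰s, (r¹⁰s)² = e.
The smallest positive k with (r¹⁰s)ᵏ = e is 2, so |⟨r¹⁰s⟩| = 2.

Answer: 2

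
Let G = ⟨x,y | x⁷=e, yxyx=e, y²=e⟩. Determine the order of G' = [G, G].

G' = [G, G] is generated by all commutators. The generator-pair commutators are: [x, y] = x².
The subgroup they normally generate is {e, x, x², x³, x⁴, x⁵, x⁶}, of order 7.
Check: |G/G'| = 14/7 = 2 is the order of the abelianisation.

Answer: 7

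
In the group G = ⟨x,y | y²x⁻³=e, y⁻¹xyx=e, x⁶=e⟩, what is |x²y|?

Compute successive powers until reaching e:
  (x²y)¹ = x²y, (x²y)² = x³, (x²y)³ = x²y⁻¹, (x²y)⁴ = e.
The smallest positive k with (x²y)ᵏ = e is 4.

Answer: 4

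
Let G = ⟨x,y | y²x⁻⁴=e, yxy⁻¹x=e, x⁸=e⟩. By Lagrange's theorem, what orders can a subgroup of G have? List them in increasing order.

|G| = 16 = 2⁴. By Lagrange's theorem the order of any subgroup divides 16; the divisors of 16 are 1, 2, 4, 8, 16.

Answer: 1, 2, 4, 8, 16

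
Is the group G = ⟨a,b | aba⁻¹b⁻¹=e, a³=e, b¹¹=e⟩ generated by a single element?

|G| = 33. The element ab has order 33 (its powers give 33 distinct elements), so ⟨ab⟩ = G and G is cyclic.

Answer: Yes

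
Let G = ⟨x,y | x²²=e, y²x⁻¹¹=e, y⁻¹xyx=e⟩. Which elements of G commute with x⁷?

⟨x⁷⟩ ⊆ C_G(x⁷) since powers of x⁷ commute with x⁷; so |C_G(x⁷)| ≥ |⟨x⁷⟩| = 22.
By orbit–stabilizer, |C_G(x⁷)| = |G| / |conj. class of x⁷| = 44 / 2 = 22.
The 22 elements commuting with x⁷ are {e, x, x², x³, x⁴, x⁵, x⁶, x⁷, x⁸, x⁹, x¹⁰, x¹¹, x¹², x¹³, x¹⁴, x¹⁵, x¹⁶, x¹⁷, x¹⁸, x¹⁹, x²⁰, x²¹}.

Answer: {e, x, x², x³, x⁴, x⁵, x⁶, x⁷, x⁸, x⁹, x¹⁰, x¹¹, x¹², x¹³, x¹⁴, x¹⁵, x¹⁶, x¹⁷, x¹⁸, x¹⁹, x²⁰, x²¹}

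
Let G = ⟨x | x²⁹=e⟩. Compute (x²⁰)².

Compute successive powers of (x²⁰), reducing at each step:
  (x²⁰)²: (x²⁰) · x²⁰ = x¹¹

Answer: x¹¹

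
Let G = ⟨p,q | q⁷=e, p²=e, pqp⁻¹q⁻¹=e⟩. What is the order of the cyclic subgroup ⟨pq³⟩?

|⟨pq³⟩| equals the order of pq³. Compute successive powers until reaching e:
  (pq³)¹ = pq³, (pq³)² = q⁶, (pq³)³ = pq², (pq³)⁴ = q⁵, (pq³)⁵ = pq, (pq³)⁶ = q⁴, (pq³)⁷ = p, (pq³)⁸ = q³, (pq³)⁹ = pq⁶, (pq³)¹⁰ = q², (pq³)¹¹ = pq⁵, (pq³)¹² = q, (pq³)¹³ = pq⁴, (pq³)¹⁴ = e.
The smallest positive k with (pq³)ᵏ = e is 14, so |⟨pq³⟩| = 14.

Answer: 14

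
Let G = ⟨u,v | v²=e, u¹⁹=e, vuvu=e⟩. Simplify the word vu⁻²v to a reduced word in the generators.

Multiply left to right, reducing at each step:
  v · u⁻² = u²v
  (u²v) · v = u²

Answer: u²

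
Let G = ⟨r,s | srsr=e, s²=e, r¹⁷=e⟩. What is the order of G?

Enumerate words in the generators, reducing via the relations: the distinct elements are
  {e, r, s, rs, r², r³, r⁴, r⁵, r⁶, r⁷, r⁸, r⁹, r²s, r³s, r¹², r¹³, r¹¹, r¹⁰, r¹⁴, r¹⁵, r¹⁶, r⁴s, r⁵s, r⁶s, r⁷s, r⁸s, r⁹s, r¹²s, r¹³s, r¹¹s, r¹⁰s, r¹⁴s, r¹⁵s, r¹⁶s}.
No further products give new elements, so |G| = 34.

Answer: 34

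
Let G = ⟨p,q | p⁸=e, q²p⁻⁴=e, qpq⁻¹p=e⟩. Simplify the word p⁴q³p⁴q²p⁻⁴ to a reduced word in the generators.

Multiply left to right, reducing at each step:
  (p⁴) · q³ = q
  q · p⁴ = q⁻¹
  (q⁻¹) · q² = q
  q · p⁻⁴ = q⁻¹

Answer: q⁻¹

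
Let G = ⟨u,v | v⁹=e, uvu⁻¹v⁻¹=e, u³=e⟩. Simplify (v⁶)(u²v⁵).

Compute (v⁶) · (u²v⁵) by multiplying left to right and reducing via the relations at each step:
  (v⁶) · u² = u²v⁶
  (u²v⁶) · v⁵ = u²v²

Answer: u²v²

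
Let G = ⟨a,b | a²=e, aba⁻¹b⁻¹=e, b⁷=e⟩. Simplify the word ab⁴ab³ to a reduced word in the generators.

Multiply left to right, reducing at each step:
  a · b⁴ = ab⁴
  (ab⁴) · a = b⁴
  (b⁴) · b³ = e

Answer: e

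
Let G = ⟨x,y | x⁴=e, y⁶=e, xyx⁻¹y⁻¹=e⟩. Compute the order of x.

Compute successive powers until reaching e:
  x¹ = x, x² = x², x³ = x³, x⁴ = e.
The smallest positive k with xᵏ = e is 4.

Answer: 4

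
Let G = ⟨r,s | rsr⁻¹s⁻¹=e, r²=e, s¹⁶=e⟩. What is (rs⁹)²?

Compute successive powers of (rs⁹), reducing at each step:
  (rs⁹)²: (rs⁹) · r = s⁹;   (s⁹) · s⁹ = s²

Answer: s²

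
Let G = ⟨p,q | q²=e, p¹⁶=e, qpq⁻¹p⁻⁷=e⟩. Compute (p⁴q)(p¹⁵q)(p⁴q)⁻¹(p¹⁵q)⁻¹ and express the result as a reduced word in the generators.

[(p⁴q), (p¹⁵q)] = (p⁴q)·(p¹⁵q)·(p⁴q)⁻¹·(p¹⁵q)⁻¹.
  (p⁴q) · (p¹⁵q) = p¹³
  (p¹³) · (p⁴q) = pq
  (pq) · (p⁷q) = p²

Answer: p²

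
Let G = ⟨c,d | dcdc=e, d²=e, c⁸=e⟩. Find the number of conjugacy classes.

The conjugacy classes (representative and size) are:
  [e] (size 1), [c] (size 2), [c⁶] (size 2), [c³] (size 2), [c⁴] (size 1), [d] (size 4), [c⁵d] (size 4).
Class equation: 1 + 2 + 2 + 2 + 1 + 4 + 4 = 16 = |G|. So G has 7 conjugacy classes.

Answer: 7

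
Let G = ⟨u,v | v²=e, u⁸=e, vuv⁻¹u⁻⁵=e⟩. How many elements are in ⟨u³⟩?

|⟨u³⟩| equals the order of u³. Compute successive powers until reaching e:
  (u³)¹ = u³, (u³)² = u⁶, (u³)³ = u, (u³)⁴ = u⁴, (u³)⁵ = u⁷, (u³)⁶ = u², (u³)⁷ = u⁵, (u³)⁸ = e.
The smallest positive k with (u³)ᵏ = e is 8, so |⟨u³⟩| = 8.

Answer: 8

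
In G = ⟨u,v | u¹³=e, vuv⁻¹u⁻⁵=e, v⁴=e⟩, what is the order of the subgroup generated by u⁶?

|⟨u⁶⟩| equals the order of u⁶. Compute successive powers until reaching e:
  (u⁶)¹ = u⁶, (u⁶)² = u¹², (u⁶)³ = u⁵, (u⁶)⁴ = u¹¹, (u⁶)⁵ = u⁴, (u⁶)⁶ = u¹⁰, (u⁶)⁷ = u³, (u⁶)⁸ = u⁹, (u⁶)⁹ = u², (u⁶)¹⁰ = u⁸, (u⁶)¹¹ = u, (u⁶)¹² = u⁷, (u⁶)¹³ = e.
The smallest positive k with (u⁶)ᵏ = e is 13, so |⟨u⁶⟩| = 13.

Answer: 13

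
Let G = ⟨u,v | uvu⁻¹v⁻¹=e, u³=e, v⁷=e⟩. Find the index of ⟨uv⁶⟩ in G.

First find ord(uv⁶) by computing successive powers:
  (uv⁶)¹ = uv⁶, (uv⁶)² = u²v⁵, (uv⁶)³ = v⁴, (uv⁶)⁴ = uv³, (uv⁶)⁵ = u²v², (uv⁶)⁶ = v, (uv⁶)⁷ = u, (uv⁶)⁸ = u²v⁶, (uv⁶)⁹ = v⁵, (uv⁶)¹⁰ = uv⁴, (uv⁶)¹¹ = u²v³, (uv⁶)¹² = v², (uv⁶)¹³ = uv, (uv⁶)¹⁴ = u², (uv⁶)¹⁵ = v⁶, (uv⁶)¹⁶ = uv⁵, (uv⁶)¹⁷ = u²v⁴, (uv⁶)¹⁸ = v³, (uv⁶)¹⁹ = uv², (uv⁶)²⁰ = u²v, (uv⁶)²¹ = e.
So |⟨uv⁶⟩| = ord(uv⁶) = 21. With |G| = 21, by Lagrange [G : ⟨uv⁶⟩] = 21/21 = 1.

Answer: 1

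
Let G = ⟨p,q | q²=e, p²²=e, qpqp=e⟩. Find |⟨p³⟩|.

|⟨p³⟩| equals the order of p³. Compute successive powers until reaching e:
  (p³)¹ = p³, (p³)² = p⁶, (p³)³ = p⁹, (p³)⁴ = p¹², (p³)⁵ = p¹⁵, (p³)⁶ = p¹⁸, (p³)⁷ = p²¹, (p³)⁸ = p², (p³)⁹ = p⁵, (p³)¹⁰ = p⁸, (p³)¹¹ = p¹¹, (p³)¹² = p¹⁴, (p³)¹³ = p¹⁷, (p³)¹⁴ = p²⁰, (p³)¹⁵ = p, (p³)¹⁶ = p⁴, (p³)¹⁷ = p⁷, (p³)¹⁸ = p¹⁰, (p³)¹⁹ = p¹³, (p³)²⁰ = p¹⁶, (p³)²¹ = p¹⁹, (p³)²² = e.
The smallest positive k with (p³)ᵏ = e is 22, so |⟨p³⟩| = 22.

Answer: 22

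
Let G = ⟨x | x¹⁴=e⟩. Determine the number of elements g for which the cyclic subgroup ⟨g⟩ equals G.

G is cyclic of order 14. An element generates G iff its order is 14, and a cyclic group of order 14 has exactly φ(14) = 6 such elements.

Answer: 6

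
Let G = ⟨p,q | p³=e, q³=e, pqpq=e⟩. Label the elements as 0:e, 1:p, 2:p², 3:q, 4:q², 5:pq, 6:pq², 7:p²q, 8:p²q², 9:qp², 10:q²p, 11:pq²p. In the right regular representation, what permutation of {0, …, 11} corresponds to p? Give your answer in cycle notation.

(0 1 2)(3 8 9)(4 10 5)(6 11 7)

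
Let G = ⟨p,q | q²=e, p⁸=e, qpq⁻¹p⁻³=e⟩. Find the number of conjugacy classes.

The conjugacy classes (representative and size) are:
  [e] (size 1), [p³] (size 2), [p²] (size 2), [p⁴] (size 1), [p⁵] (size 2), [p⁴q] (size 4), [pq] (size 4).
Class equation: 1 + 2 + 2 + 1 + 2 + 4 + 4 = 16 = |G|. So G has 7 conjugacy classes.

Answer: 7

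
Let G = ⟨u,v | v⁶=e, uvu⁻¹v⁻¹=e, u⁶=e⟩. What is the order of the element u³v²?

Compute successive powers until reaching e:
  (u³v²)¹ = u³v², (u³v²)² = v⁴, (u³v²)³ = u³, (u³v²)⁴ = v², (u³v²)⁵ = u³v⁴, (u³v²)⁶ = e.
The smallest positive k with (u³v²)ᵏ = e is 6.

Answer: 6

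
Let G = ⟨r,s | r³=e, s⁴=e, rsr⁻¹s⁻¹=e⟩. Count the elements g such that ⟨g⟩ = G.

G is cyclic of order 12. An element generates G iff its order is 12, and a cyclic group of order 12 has exactly φ(12) = 4 such elements.

Answer: 4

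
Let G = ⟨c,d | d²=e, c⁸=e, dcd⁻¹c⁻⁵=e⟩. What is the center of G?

An element z ∈ Z(G) iff z commutes with every generator.
For example c² is central: (c²)·c = c³ = c·(c²); (c²)·d = c²d = d·(c²).
Whereas c ∉ Z(G) since c·d = cd ≠ c⁵d = d·c.
Checking each of the 16 elements this way gives Z(G) = {e, c², c⁴, c⁶}, of order 4.

Answer: {e, c², c⁴, c⁶}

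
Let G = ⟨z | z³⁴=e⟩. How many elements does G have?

G is generated by a single element, so G is cyclic. The relator gives z³⁴ = e and no smaller power is forced to be e, so the 34 powers {e, z, z², z³, z⁴, z⁵, z⁶, z⁷, z⁸, z⁹, z²², z²³, z²¹, z²⁰, z²⁴, z²⁵, z²⁶, z²⁷, z²⁸, z²⁹, z³², z³³, z³¹, z³⁰, z¹², z¹³, z¹¹, z¹⁰, z¹⁴, z¹⁵, z¹⁶, z¹⁷, z¹⁸, z¹⁹} are distinct. Hence |G| = 34.

Answer: 34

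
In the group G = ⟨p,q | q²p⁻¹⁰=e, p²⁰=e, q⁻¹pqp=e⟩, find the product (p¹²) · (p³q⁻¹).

Compute (p¹²) · (p³q⁻¹) by multiplying left to right and reducing via the relations at each step:
  (p¹²) · p³ = p¹⁵
  (p¹⁵) · q⁻¹ = p⁵q

Answer: p⁵q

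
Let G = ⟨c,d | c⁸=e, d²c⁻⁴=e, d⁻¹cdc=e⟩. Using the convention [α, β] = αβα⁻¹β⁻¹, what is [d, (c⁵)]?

[d, (c⁵)] = d·(c⁵)·d⁻¹·(c⁵)⁻¹.
  d · (c⁵) = c³d
  (c³d) · (d⁻¹) = c³
  (c³) · (c³) = c⁶

Answer: c⁶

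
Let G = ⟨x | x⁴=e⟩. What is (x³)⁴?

Compute successive powers of (x³), reducing at each step:
  (x³)²: (x³) · x³ = x²
  (x³)³: (x²) · x³ = x
  (x³)⁴: x · x³ = e

Answer: e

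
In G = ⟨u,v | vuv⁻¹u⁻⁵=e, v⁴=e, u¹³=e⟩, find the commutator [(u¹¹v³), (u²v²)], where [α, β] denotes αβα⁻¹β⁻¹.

[(u¹¹v³), (u²v²)] = (u¹¹v³)·(u²v²)·(u¹¹v³)⁻¹·(u²v²)⁻¹.
  (u¹¹v³) · (u²v²) = uv
  (uv) · (u¹⁰v) = u¹²v²
  (u¹²v²) · (u²v²) = u¹⁰

Answer: u¹⁰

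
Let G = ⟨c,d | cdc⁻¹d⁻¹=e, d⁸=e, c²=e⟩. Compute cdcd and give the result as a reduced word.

Multiply left to right, reducing at each step:
  c · d = cd
  (cd) · c = d
  d · d = d²

Answer: d²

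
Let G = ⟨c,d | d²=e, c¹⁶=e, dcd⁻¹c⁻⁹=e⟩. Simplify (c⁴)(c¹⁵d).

Compute (c⁴) · (c¹⁵d) by multiplying left to right and reducing via the relations at each step:
  (c⁴) · c¹⁵ = c³
  (c³) · d = c³d

Answer: c³d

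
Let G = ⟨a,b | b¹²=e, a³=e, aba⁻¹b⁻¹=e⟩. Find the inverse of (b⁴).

The order of (b⁴) is 3 (smallest k with (b⁴)ᵏ = e), so (b⁴)⁻¹ = (b⁴)² = b⁸.
Check: (b⁴) · (b⁸) → (b⁴) · b⁸ = e, giving e as required.

Answer: b⁸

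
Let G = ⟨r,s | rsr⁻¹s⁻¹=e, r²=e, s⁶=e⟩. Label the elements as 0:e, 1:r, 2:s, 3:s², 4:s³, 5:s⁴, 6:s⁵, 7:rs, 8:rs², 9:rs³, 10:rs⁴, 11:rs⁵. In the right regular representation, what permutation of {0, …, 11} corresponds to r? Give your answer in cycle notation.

(0 1)(2 7)(3 8)(4 9)(5 10)(6 11)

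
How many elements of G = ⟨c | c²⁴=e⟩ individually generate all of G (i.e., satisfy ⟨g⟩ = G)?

G is cyclic of order 24. An element generates G iff its order is 24, and a cyclic group of order 24 has exactly φ(24) = 8 such elements.

Answer: 8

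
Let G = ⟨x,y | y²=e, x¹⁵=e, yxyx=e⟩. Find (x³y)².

Compute successive powers of (x³y), reducing at each step:
  (x³y)²: (x³y) · x³ = y;   y · y = e

Answer: e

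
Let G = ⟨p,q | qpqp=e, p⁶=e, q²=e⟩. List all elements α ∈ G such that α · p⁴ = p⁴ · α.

⟨p⁴⟩ ⊆ C_G(p⁴) since powers of p⁴ commute with p⁴; so |C_G(p⁴)| ≥ |⟨p⁴⟩| = 3.
By orbit–stabilizer, |C_G(p⁴)| = |G| / |conj. class of p⁴| = 12 / 2 = 6.
The 6 elements commuting with p⁴ are {e, p, p², p³, p⁴, p⁵}.

Answer: {e, p, p², p³, p⁴, p⁵}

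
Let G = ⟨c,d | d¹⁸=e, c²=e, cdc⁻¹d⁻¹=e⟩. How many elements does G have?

Enumerate words in the generators, reducing via the relations: the distinct elements are
  {c, d, e, cd, d², d³, d⁴, d⁵, d⁶, d⁷, d⁸, d⁹, cd², cd³, cd⁴, cd⁵, cd⁶, cd⁷, cd⁸, cd⁹, d¹², d¹³, d¹¹, d¹⁰, d¹⁴, d¹⁵, d¹⁶, d¹⁷, cd¹², cd¹³, cd¹¹, cd¹⁰, cd¹⁴, cd¹⁵, cd¹⁶, cd¹⁷}.
No further products give new elements, so |G| = 36.

Answer: 36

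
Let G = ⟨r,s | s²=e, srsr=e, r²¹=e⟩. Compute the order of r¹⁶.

Compute successive powers until reaching e:
  (r¹⁶)¹ = r¹⁶, (r¹⁶)² = r¹¹, (r¹⁶)³ = r⁶, (r¹⁶)⁴ = r, (r¹⁶)⁵ = r¹⁷, (r¹⁶)⁶ = r¹², (r¹⁶)⁷ = r⁷, (r¹⁶)⁸ = r², (r¹⁶)⁹ = r¹⁸, (r¹⁶)¹⁰ = r¹³, (r¹⁶)¹¹ = r⁸, (r¹⁶)¹² = r³, (r¹⁶)¹³ = r¹⁹, (r¹⁶)¹⁴ = r¹⁴, (r¹⁶)¹⁵ = r⁹, (r¹⁶)¹⁶ = r⁴, (r¹⁶)¹⁷ = r²⁰, (r¹⁶)¹⁸ = r¹⁵, (r¹⁶)¹⁹ = r¹⁰, (r¹⁶)²⁰ = r⁵, (r¹⁶)²¹ = e.
The smallest positive k with (r¹⁶)ᵏ = e is 21.

Answer: 21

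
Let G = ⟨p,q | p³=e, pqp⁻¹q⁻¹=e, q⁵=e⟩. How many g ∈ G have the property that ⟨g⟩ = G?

G is cyclic of order 15. An element generates G iff its order is 15, and a cyclic group of order 15 has exactly φ(15) = 8 such elements.

Answer: 8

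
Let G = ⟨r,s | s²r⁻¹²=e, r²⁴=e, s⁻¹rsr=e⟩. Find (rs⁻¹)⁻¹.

The order of (rs⁻¹) is 4 (smallest k with (rs⁻¹)ᵏ = e), so (rs⁻¹)⁻¹ = (rs⁻¹)³ = rs.
Check: (rs⁻¹) · (rs) → (rs⁻¹) · r = s⁻¹;   (s⁻¹) · s = e, giving e as required.

Answer: rs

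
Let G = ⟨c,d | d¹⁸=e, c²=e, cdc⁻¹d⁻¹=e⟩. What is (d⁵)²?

Compute successive powers of (d⁵), reducing at each step:
  (d⁵)²: (d⁵) · d⁵ = d¹⁰

Answer: d¹⁰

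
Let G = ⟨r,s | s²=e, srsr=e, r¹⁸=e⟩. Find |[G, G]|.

G' = [G, G] is generated by all commutators. The generator-pair commutators are: [r, s] = r².
The subgroup they normally generate is {e, r², r⁴, r⁶, r⁸, r¹⁰, r¹², r¹⁴, r¹⁶}, of order 9.
Check: |G/G'| = 36/9 = 4 is the order of the abelianisation.

Answer: 9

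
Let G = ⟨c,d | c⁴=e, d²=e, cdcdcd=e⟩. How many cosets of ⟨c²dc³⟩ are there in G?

First find ord(c²dc³) by computing successive powers:
  (c²dc³)¹ = c²dc³, (c²dc³)² = cdc², (c²dc³)³ = e.
So |⟨c²dc³⟩| = ord(c²dc³) = 3. With |G| = 24, by Lagrange [G : ⟨c²dc³⟩] = 24/3 = 8.

Answer: 8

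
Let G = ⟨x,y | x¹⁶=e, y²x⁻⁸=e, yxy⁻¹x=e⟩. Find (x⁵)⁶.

Compute successive powers of (x⁵), reducing at each step:
  (x⁵)²: (x⁵) · x⁵ = x¹⁰
  (x⁵)³: (x¹⁰) · x⁵ = x¹⁵
  (x⁵)⁴: (x¹⁵) · x⁵ = x⁴
  (x⁵)⁵: (x⁴) · x⁵ = x⁹
  (x⁵)⁶: (x⁹) · x⁵ = x¹⁴

Answer: x¹⁴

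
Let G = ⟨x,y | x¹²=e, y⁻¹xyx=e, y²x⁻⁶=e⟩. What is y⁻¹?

The order of y is 4 (smallest k with yᵏ = e), so y⁻¹ = y³ = y⁻¹.
Check: y · (y⁻¹) → y · y⁻¹ = e, giving e as required.

Answer: y⁻¹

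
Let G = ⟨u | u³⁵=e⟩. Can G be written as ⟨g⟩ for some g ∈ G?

|G| = 35. The element u has order 35 (its powers give 35 distinct elements), so ⟨u⟩ = G and G is cyclic.

Answer: Yes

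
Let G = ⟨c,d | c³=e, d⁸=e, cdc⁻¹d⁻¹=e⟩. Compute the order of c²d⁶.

Compute successive powers until reaching e:
  (c²d⁶)¹ = c²d⁶, (c²d⁶)² = cd⁴, (c²d⁶)³ = d², (c²d⁶)⁴ = c², (c²d⁶)⁵ = cd⁶, (c²d⁶)⁶ = d⁴, (c²d⁶)⁷ = c²d², (c²d⁶)⁸ = c, (c²d⁶)⁹ = d⁶, (c²d⁶)¹⁰ = c²d⁴, (c²d⁶)¹¹ = cd², (c²d⁶)¹² = e.
The smallest positive k with (c²d⁶)ᵏ = e is 12.

Answer: 12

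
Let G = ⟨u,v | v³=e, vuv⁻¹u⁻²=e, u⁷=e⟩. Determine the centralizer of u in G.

⟨u⟩ ⊆ C_G(u) since powers of u commute with u; so |C_G(u)| ≥ |⟨u⟩| = 7.
By orbit–stabilizer, |C_G(u)| = |G| / |conj. class of u| = 21 / 3 = 7.
The 7 elements commuting with u are {e, u, u², u³, u⁴, u⁵, u⁶}.

Answer: {e, u, u², u³, u⁴, u⁵, u⁶}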